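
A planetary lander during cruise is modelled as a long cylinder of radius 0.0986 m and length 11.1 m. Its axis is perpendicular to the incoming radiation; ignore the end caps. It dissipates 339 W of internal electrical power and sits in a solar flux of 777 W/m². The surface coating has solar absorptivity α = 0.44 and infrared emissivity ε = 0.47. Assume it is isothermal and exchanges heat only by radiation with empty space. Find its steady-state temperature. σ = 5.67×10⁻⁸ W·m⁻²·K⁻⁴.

At steady state, absorbed solar power + internal power = radiated power.
Absorbed: α·S·A_cross = 0.44·777·2.189 = 748.3 W (cross-section 2rL).
Total input = 748.3 + 339 = 1087 W.
Radiated: εσ·A_surf·T⁴ with A_surf = 2πrL = 6.877 m².
T⁴ = 1087/(0.47·5.67×10⁻⁸·6.877) = 5.933×10⁹ K⁴.

T ≈ 278 K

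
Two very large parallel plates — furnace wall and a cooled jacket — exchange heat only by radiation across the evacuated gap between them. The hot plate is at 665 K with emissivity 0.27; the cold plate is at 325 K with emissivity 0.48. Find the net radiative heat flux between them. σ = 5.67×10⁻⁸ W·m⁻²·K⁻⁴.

q ≈ 2180 W/m²

For two infinite grey parallel plates, q = σ(T₁⁴ − T₂⁴)/(1/ε₁ + 1/ε₂ − 1).
T₁⁴ − T₂⁴ = 1.956×10¹¹ − 1.116×10¹⁰ = 1.844×10¹¹ K⁴.
1/ε₁ + 1/ε₂ − 1 = 3.704 + 2.083 − 1 = 4.787.
q = 5.67×10⁻⁸ × 1.844×10¹¹ / 4.787.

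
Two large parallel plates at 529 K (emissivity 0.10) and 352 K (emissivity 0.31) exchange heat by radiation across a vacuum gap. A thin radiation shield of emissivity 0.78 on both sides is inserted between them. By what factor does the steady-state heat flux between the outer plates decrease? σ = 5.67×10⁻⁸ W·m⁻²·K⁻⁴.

Without shield: q₀ = σΔ(T⁴)/(1/ε₁+1/ε₂−1) with denominator 12.23.
With shield the two gaps are in series; the resistances add: (1/ε₁+1/ε_s−1)+(1/ε_s+1/ε₂−1) = 10.28+3.508 = 13.79.
Heat-flux ratio q₀/q = 13.79/12.23.

factor ≈ 1.13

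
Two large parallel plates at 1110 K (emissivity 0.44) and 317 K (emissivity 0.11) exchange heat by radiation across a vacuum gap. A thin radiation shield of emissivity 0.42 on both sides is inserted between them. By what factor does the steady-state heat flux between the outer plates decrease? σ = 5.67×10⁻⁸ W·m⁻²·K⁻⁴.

factor ≈ 1.36

Without shield: q₀ = σΔ(T⁴)/(1/ε₁+1/ε₂−1) with denominator 10.36.
With shield the two gaps are in series; the resistances add: (1/ε₁+1/ε_s−1)+(1/ε_s+1/ε₂−1) = 3.654+10.47 = 14.13.
Heat-flux ratio q₀/q = 14.13/10.36.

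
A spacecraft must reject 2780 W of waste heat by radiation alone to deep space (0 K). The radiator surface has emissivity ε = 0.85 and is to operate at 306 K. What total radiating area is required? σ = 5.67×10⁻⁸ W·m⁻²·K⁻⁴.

P = εσA T⁴ ⇒ A = P/(εσT⁴).
T⁴ = 8.768×10⁹ K⁴.
A = 2780/(0.85 × 5.67×10⁻⁸ × 8.768×10⁹).

A ≈ 6.58 m²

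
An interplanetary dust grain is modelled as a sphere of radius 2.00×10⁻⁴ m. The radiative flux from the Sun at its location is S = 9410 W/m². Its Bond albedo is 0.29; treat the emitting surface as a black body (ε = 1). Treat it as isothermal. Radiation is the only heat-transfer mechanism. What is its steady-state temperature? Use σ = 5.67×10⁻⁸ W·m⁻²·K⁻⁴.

At equilibrium, absorbed power = emitted power.
Absorbing cross-section = πr² = 1.257×10⁻⁷ m²; emitting surface = 4πr² = 5.027×10⁻⁷ m² (ratio 4).
(1−a)S·A_cross = εσ·A_surf·T⁴  ⇒  T⁴ = (1−a)S/(4σ).
T⁴ = 0.710·9410/(4·5.67×10⁻⁸) = 2.946×10¹⁰ K⁴.
T = (2.946×10¹⁰)^(1/4).

T ≈ 414 K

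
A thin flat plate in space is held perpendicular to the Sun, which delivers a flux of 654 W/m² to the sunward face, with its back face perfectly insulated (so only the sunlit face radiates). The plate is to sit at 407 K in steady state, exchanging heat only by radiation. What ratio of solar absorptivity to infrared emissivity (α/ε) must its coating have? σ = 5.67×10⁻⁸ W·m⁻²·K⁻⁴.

α/ε ≈ 2.38

Balance: αS·A = εσ·1A·T⁴ ⇒ α/ε = σT⁴/S.
α/ε = 5.67×10⁻⁸·(407)⁴/654 = 5.67×10⁻⁸·2.744×10¹⁰/654.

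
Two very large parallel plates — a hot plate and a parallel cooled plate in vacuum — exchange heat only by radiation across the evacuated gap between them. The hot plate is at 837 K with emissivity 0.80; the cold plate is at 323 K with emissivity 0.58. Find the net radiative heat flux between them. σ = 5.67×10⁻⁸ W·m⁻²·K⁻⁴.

q ≈ 13800 W/m²

For two infinite grey parallel plates, q = σ(T₁⁴ − T₂⁴)/(1/ε₁ + 1/ε₂ − 1).
T₁⁴ − T₂⁴ = 4.908×10¹¹ − 1.088×10¹⁰ = 4.799×10¹¹ K⁴.
1/ε₁ + 1/ε₂ − 1 = 1.250 + 1.724 − 1 = 1.974.
q = 5.67×10⁻⁸ × 4.799×10¹¹ / 1.974.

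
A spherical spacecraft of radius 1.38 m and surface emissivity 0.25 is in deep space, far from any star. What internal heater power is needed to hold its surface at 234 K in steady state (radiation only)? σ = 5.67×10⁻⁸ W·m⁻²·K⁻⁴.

P ≈ 1020 W

P = εσ·4πr²·T⁴.
4πr² = 23.93 m²; T⁴ = 2.998×10⁹ K⁴.
P = 0.25·5.67×10⁻⁸·23.93·2.998×10⁹.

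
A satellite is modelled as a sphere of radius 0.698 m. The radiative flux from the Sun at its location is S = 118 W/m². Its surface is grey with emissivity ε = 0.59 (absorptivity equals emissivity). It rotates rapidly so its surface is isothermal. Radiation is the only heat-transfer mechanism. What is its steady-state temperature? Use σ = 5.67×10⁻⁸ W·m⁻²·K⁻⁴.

T ≈ 151 K

At equilibrium, absorbed power = emitted power.
Absorbing cross-section = πr² = 1.531 m²; emitting surface = 4πr² = 6.122 m² (ratio 4).
εS·A_cross = εσ·A_surf·T⁴  ⇒  T⁴ = S/(4σ)   (ε cancels).
T⁴ = 118/(4·5.67×10⁻⁸) = 5.203×10⁸ K⁴.
T = (5.203×10⁸)^(1/4).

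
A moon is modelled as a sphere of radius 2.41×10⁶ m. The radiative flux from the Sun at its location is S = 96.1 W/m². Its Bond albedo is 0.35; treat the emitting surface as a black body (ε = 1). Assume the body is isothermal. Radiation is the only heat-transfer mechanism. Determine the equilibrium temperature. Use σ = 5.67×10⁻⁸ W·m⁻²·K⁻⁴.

At equilibrium, absorbed power = emitted power.
Absorbing cross-section = πr² = 1.825×10¹³ m²; emitting surface = 4πr² = 7.299×10¹³ m² (ratio 4).
(1−a)S·A_cross = εσ·A_surf·T⁴  ⇒  T⁴ = (1−a)S/(4σ).
T⁴ = 0.650·96.1/(4·5.67×10⁻⁸) = 2.754×10⁸ K⁴.
T = (2.754×10⁸)^(1/4).

T ≈ 129 K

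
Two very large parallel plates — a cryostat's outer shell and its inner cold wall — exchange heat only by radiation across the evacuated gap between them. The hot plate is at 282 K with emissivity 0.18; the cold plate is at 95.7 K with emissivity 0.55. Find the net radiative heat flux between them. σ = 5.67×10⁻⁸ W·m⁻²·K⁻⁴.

For two infinite grey parallel plates, q = σ(T₁⁴ − T₂⁴)/(1/ε₁ + 1/ε₂ − 1).
T₁⁴ − T₂⁴ = 6.324×10⁹ − 8.388×10⁷ = 6.240×10⁹ K⁴.
1/ε₁ + 1/ε₂ − 1 = 5.556 + 1.818 − 1 = 6.374.
q = 5.67×10⁻⁸ × 6.240×10⁹ / 6.374.

q ≈ 55.5 W/m²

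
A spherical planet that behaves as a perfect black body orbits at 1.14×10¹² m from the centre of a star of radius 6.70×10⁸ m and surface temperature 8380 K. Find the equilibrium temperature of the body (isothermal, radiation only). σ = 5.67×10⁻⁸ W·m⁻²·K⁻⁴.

T ≈ 144 K

The star's surface emits σT_*⁴; at distance d the flux is S = σT_*⁴(R_*/d)².
S = 5.67×10⁻⁸·(8380)⁴·(6.70×10⁸/1.14×10¹²)² = 96.58 W/m².
For an isothermal sphere T⁴ = (1−a)S/(4σ) = 4.258×10⁸ K⁴.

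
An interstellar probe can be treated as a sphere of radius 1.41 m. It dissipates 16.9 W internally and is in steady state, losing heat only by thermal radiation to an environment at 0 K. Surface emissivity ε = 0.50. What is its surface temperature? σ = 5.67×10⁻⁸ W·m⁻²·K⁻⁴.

T ≈ 69.9 K

Steady state: internal power = radiated power, P = εσA T⁴.
Radiating area A = 4πr² = 24.98 m².
T⁴ = P/(εσA) = 16.9/(0.50·5.67×10⁻⁸·24.98) = 2.386×10⁷ K⁴.
T = (2.386×10⁷)^(1/4).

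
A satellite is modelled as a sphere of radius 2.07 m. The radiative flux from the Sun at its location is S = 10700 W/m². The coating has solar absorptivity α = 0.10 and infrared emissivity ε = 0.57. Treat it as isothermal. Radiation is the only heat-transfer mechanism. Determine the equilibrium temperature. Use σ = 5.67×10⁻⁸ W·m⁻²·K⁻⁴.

At equilibrium, absorbed power = emitted power.
Absorbing cross-section = πr² = 13.46 m²; emitting surface = 4πr² = 53.85 m² (ratio 4).
αS·A_cross = εσ·A_surf·T⁴  ⇒  T⁴ = αS/(ε·4σ).
T⁴ = 0.100·10700/(0.57·4·5.67×10⁻⁸) = 8.277×10⁹ K⁴.
T = (8.277×10⁹)^(1/4).

T ≈ 302 K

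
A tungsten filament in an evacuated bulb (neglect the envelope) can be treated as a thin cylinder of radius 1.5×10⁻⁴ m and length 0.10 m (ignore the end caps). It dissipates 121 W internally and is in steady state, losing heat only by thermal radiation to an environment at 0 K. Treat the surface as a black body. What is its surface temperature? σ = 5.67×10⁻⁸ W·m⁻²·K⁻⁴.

Steady state: internal power = radiated power, P = εσA T⁴.
Radiating area A = 2πrL = 9.425×10⁻⁵ m².
T⁴ = P/(εσA) = 121/(1.0·5.67×10⁻⁸·9.425×10⁻⁵) = 2.264×10¹³ K⁴.
T = (2.264×10¹³)^(1/4).

T ≈ 2180 K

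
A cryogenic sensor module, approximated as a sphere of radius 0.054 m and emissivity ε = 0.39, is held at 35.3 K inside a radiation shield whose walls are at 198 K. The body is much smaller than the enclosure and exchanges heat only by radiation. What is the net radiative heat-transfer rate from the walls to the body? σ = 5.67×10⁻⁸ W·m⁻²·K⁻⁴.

P_net ≈ 1.24 W

For a small grey body in a large enclosure: P_net = εσA(T_body⁴ − T_wall⁴).
A = 4πr² = 0.03664 m²; T_body⁴ − T_wall⁴ = 1.553×10⁶ − 1.537×10⁹ = -1.535×10⁹ K⁴.
|P_net| = 0.39·5.67×10⁻⁸·0.03664·1.535×10⁹.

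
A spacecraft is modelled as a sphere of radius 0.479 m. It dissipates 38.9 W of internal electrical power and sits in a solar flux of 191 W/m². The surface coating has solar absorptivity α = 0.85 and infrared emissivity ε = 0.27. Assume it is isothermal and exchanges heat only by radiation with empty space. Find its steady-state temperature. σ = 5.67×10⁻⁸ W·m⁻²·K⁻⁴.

T ≈ 244 K

At steady state, absorbed solar power + internal power = radiated power.
Absorbed: α·S·A_cross = 0.85·191·0.7208 = 117.0 W (cross-section πr²).
Total input = 117.0 + 38.9 = 155.9 W.
Radiated: εσ·A_surf·T⁴ with A_surf = 4πr² = 2.883 m².
T⁴ = 155.9/(0.27·5.67×10⁻⁸·2.883) = 3.533×10⁹ K⁴.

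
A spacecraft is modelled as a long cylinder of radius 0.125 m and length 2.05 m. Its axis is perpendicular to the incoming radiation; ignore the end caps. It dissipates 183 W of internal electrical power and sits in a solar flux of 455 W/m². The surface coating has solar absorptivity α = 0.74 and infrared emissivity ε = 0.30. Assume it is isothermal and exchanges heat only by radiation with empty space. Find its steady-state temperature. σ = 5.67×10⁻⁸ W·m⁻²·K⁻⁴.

At steady state, absorbed solar power + internal power = radiated power.
Absorbed: α·S·A_cross = 0.74·455·0.5125 = 172.6 W (cross-section 2rL).
Total input = 172.6 + 183 = 355.6 W.
Radiated: εσ·A_surf·T⁴ with A_surf = 2πrL = 1.610 m².
T⁴ = 355.6/(0.30·5.67×10⁻⁸·1.610) = 1.298×10¹⁰ K⁴.

T ≈ 338 K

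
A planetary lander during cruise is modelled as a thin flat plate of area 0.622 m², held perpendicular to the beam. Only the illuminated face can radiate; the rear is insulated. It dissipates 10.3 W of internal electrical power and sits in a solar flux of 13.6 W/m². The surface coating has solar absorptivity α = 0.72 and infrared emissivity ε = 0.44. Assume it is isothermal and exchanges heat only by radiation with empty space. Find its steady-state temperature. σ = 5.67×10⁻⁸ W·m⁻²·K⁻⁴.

T ≈ 180 K

At steady state, absorbed solar power + internal power = radiated power.
Absorbed: α·S·A_cross = 0.72·13.6·0.6220 = 6.091 W (cross-section A).
Total input = 6.091 + 10.3 = 16.39 W.
Radiated: εσ·A_surf·T⁴ with A_surf = A = 0.6220 m².
T⁴ = 16.39/(0.44·5.67×10⁻⁸·0.6220) = 1.056×10⁹ K⁴.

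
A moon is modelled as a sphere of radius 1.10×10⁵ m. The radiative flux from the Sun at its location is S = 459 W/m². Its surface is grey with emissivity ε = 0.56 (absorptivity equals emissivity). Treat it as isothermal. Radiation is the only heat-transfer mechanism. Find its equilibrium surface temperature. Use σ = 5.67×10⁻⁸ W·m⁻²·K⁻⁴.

T ≈ 212 K

At equilibrium, absorbed power = emitted power.
Absorbing cross-section = πr² = 3.801×10¹⁰ m²; emitting surface = 4πr² = 1.521×10¹¹ m² (ratio 4).
εS·A_cross = εσ·A_surf·T⁴  ⇒  T⁴ = S/(4σ)   (ε cancels).
T⁴ = 459/(4·5.67×10⁻⁸) = 2.024×10⁹ K⁴.
T = (2.024×10⁹)^(1/4).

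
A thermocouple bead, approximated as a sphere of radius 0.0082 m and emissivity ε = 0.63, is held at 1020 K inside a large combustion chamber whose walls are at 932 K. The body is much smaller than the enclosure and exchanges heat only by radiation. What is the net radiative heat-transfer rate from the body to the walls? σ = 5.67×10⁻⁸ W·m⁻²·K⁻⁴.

For a small grey body in a large enclosure: P_net = εσA(T_body⁴ − T_wall⁴).
A = 4πr² = 8.450×10⁻⁴ m²; T_body⁴ − T_wall⁴ = 1.082×10¹² − 7.545×10¹¹ = 3.279×10¹¹ K⁴.
|P_net| = 0.63·5.67×10⁻⁸·8.450×10⁻⁴·3.279×10¹¹.

P_net ≈ 9.90 W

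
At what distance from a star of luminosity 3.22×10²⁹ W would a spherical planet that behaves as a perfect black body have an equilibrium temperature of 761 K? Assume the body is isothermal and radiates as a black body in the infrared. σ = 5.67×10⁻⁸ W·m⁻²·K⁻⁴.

d ≈ 5.80×10¹¹ m

For an isothermal black-emitting sphere, (1−a)S·πr² = σ·4πr²·T⁴ ⇒ S = 4σT⁴/(1−a).
S = 4·5.67×10⁻⁸·(761)⁴/1.00 = 76060 W/m².
Flux falls as S = L/(4πd²), so d = √(L/(4πS)) = √(3.22×10²⁹/(4π·76060)).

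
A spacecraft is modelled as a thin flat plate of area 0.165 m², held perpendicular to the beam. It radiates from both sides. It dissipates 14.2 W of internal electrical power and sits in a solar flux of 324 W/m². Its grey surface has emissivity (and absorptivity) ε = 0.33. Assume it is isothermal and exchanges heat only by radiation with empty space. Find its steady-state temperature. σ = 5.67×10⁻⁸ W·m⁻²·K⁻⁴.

T ≈ 268 K

At steady state, absorbed solar power + internal power = radiated power.
Absorbed: α·S·A_cross = 0.33·324·0.1650 = 17.64 W (cross-section A).
Total input = 17.64 + 14.2 = 31.84 W.
Radiated: εσ·A_surf·T⁴ with A_surf = 2A = 0.3300 m².
T⁴ = 31.84/(0.33·5.67×10⁻⁸·0.3300) = 5.157×10⁹ K⁴.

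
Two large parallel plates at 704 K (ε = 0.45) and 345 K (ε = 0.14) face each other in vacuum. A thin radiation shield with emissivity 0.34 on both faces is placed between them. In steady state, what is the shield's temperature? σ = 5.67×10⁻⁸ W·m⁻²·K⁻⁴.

T_s ≈ 645 K

In steady state the net flux on the hot side equals that on the cold side.
σ(T₁⁴−T_s⁴)/D₁ = σ(T_s⁴−T₂⁴)/D₂, with D₁ = 1/ε₁+1/ε_s−1 = 4.163, D₂ = 1/ε_s+1/ε₂−1 = 9.084.
Solve for T_s⁴: T_s⁴ = (D₂·T₁⁴ + D₁·T₂⁴)/(D₁+D₂) = 1.729×10¹¹ K⁴.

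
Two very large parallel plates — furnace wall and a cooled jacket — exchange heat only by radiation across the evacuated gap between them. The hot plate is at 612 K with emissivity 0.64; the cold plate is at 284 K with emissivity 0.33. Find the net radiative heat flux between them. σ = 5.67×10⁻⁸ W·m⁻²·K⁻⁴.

q ≈ 2110 W/m²

For two infinite grey parallel plates, q = σ(T₁⁴ − T₂⁴)/(1/ε₁ + 1/ε₂ − 1).
T₁⁴ − T₂⁴ = 1.403×10¹¹ − 6.505×10⁹ = 1.338×10¹¹ K⁴.
1/ε₁ + 1/ε₂ − 1 = 1.562 + 3.030 − 1 = 3.593.
q = 5.67×10⁻⁸ × 1.338×10¹¹ / 3.593.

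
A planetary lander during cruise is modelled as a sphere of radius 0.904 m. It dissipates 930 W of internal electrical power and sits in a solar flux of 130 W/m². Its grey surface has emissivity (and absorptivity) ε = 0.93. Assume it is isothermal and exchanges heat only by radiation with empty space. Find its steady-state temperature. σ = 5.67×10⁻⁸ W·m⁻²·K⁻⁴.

At steady state, absorbed solar power + internal power = radiated power.
Absorbed: α·S·A_cross = 0.93·130·2.567 = 310.4 W (cross-section πr²).
Total input = 310.4 + 930 = 1240 W.
Radiated: εσ·A_surf·T⁴ with A_surf = 4πr² = 10.27 m².
T⁴ = 1240/(0.93·5.67×10⁻⁸·10.27) = 2.291×10⁹ K⁴.

T ≈ 219 K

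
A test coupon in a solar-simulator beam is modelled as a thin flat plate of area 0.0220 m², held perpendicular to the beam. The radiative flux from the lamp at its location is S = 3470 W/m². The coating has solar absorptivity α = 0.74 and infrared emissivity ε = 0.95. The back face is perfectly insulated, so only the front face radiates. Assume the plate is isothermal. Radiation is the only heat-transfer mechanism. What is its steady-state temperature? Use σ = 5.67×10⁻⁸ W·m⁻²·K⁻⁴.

At equilibrium, absorbed power = emitted power.
Absorbing cross-section = A = 0.02200 m²; emitting surface = A = 0.02200 m² (ratio 1).
αS·A_cross = εσ·A_surf·T⁴  ⇒  T⁴ = αS/(ε·1σ).
T⁴ = 0.740·3470/(0.95·1·5.67×10⁻⁸) = 4.767×10¹⁰ K⁴.
T = (4.767×10¹⁰)^(1/4).

T ≈ 467 K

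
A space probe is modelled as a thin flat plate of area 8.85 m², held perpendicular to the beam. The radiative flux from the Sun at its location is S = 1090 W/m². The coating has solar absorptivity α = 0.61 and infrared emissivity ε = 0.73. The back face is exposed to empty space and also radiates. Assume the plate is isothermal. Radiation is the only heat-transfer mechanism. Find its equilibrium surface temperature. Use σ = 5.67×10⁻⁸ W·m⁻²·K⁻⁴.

At equilibrium, absorbed power = emitted power.
Absorbing cross-section = A = 8.850 m²; emitting surface = 2A = 17.70 m² (ratio 2).
αS·A_cross = εσ·A_surf·T⁴  ⇒  T⁴ = αS/(ε·2σ).
T⁴ = 0.610·1090/(0.73·2·5.67×10⁻⁸) = 8.032×10⁹ K⁴.
T = (8.032×10⁹)^(1/4).

T ≈ 299 K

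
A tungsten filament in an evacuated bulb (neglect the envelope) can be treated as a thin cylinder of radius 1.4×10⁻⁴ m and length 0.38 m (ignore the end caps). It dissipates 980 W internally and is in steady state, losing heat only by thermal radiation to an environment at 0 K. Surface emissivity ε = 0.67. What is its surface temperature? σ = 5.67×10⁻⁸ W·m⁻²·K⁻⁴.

T ≈ 2960 K

Steady state: internal power = radiated power, P = εσA T⁴.
Radiating area A = 2πrL = 3.343×10⁻⁴ m².
T⁴ = P/(εσA) = 980/(0.67·5.67×10⁻⁸·3.343×10⁻⁴) = 7.718×10¹³ K⁴.
T = (7.718×10¹³)^(1/4).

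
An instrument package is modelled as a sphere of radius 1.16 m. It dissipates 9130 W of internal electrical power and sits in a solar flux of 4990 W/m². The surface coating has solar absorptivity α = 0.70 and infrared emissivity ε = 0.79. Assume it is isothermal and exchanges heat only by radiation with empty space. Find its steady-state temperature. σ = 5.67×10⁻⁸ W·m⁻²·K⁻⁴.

T ≈ 421 K

At steady state, absorbed solar power + internal power = radiated power.
Absorbed: α·S·A_cross = 0.70·4990·4.227 = 14770 W (cross-section πr²).
Total input = 14770 + 9130 = 23900 W.
Radiated: εσ·A_surf·T⁴ with A_surf = 4πr² = 16.91 m².
T⁴ = 23900/(0.79·5.67×10⁻⁸·16.91) = 3.155×10¹⁰ K⁴.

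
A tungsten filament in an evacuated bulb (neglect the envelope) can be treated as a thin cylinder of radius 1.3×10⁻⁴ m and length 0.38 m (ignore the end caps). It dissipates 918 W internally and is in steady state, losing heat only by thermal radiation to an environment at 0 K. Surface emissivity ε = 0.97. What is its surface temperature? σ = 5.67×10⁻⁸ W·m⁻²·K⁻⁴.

T ≈ 2710 K

Steady state: internal power = radiated power, P = εσA T⁴.
Radiating area A = 2πrL = 3.104×10⁻⁴ m².
T⁴ = P/(εσA) = 918/(0.97·5.67×10⁻⁸·3.104×10⁻⁴) = 5.378×10¹³ K⁴.
T = (5.378×10¹³)^(1/4).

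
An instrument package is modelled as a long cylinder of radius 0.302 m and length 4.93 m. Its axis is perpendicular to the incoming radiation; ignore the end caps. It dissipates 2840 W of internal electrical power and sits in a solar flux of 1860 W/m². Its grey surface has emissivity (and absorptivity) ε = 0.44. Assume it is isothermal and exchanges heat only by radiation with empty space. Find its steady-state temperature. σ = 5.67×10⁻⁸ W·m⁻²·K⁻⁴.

T ≈ 388 K

At steady state, absorbed solar power + internal power = radiated power.
Absorbed: α·S·A_cross = 0.44·1860·2.978 = 2437 W (cross-section 2rL).
Total input = 2437 + 2840 = 5277 W.
Radiated: εσ·A_surf·T⁴ with A_surf = 2πrL = 9.355 m².
T⁴ = 5277/(0.44·5.67×10⁻⁸·9.355) = 2.261×10¹⁰ K⁴.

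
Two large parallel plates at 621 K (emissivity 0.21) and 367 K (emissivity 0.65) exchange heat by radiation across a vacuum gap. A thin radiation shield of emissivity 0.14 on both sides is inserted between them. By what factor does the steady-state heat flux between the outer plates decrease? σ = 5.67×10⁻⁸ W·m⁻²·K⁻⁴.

factor ≈ 3.51

Without shield: q₀ = σΔ(T⁴)/(1/ε₁+1/ε₂−1) with denominator 5.300.
With shield the two gaps are in series; the resistances add: (1/ε₁+1/ε_s−1)+(1/ε_s+1/ε₂−1) = 10.90+7.681 = 18.59.
Heat-flux ratio q₀/q = 18.59/5.300.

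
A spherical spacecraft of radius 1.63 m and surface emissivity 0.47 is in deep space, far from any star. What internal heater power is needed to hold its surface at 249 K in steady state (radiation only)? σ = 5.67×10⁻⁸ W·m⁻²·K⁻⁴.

P = εσ·4πr²·T⁴.
4πr² = 33.39 m²; T⁴ = 3.844×10⁹ K⁴.
P = 0.47·5.67×10⁻⁸·33.39·3.844×10⁹.

P ≈ 3420 W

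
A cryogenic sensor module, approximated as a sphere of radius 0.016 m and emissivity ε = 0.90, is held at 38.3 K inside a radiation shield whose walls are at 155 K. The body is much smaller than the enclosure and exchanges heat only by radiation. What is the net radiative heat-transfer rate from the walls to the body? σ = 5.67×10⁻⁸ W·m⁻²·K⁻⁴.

P_net ≈ 0.0944 W

For a small grey body in a large enclosure: P_net = εσA(T_body⁴ − T_wall⁴).
A = 4πr² = 0.003217 m²; T_body⁴ − T_wall⁴ = 2.152×10⁶ − 5.772×10⁸ = -5.750×10⁸ K⁴.
|P_net| = 0.90·5.67×10⁻⁸·0.003217·5.750×10⁸.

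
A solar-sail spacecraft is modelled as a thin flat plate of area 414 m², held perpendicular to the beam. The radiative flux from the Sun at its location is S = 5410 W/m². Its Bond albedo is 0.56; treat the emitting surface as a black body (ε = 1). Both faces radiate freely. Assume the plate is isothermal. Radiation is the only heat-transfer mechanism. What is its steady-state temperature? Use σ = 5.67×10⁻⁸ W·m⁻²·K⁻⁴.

T ≈ 381 K

At equilibrium, absorbed power = emitted power.
Absorbing cross-section = A = 414.0 m²; emitting surface = 2A = 828.0 m² (ratio 2).
(1−a)S·A_cross = εσ·A_surf·T⁴  ⇒  T⁴ = (1−a)S/(2σ).
T⁴ = 0.440·5410/(2·5.67×10⁻⁸) = 2.099×10¹⁰ K⁴.
T = (2.099×10¹⁰)^(1/4).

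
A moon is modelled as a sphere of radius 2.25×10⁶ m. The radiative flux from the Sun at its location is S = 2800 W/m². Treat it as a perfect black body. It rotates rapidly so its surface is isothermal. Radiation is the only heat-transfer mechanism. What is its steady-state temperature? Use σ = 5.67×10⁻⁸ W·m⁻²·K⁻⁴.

At equilibrium, absorbed power = emitted power.
Absorbing cross-section = πr² = 1.590×10¹³ m²; emitting surface = 4πr² = 6.362×10¹³ m² (ratio 4).
S·A_cross = εσ·A_surf·T⁴  ⇒  T⁴ = S/(4σ).
T⁴ = 1.00·2800/(4·5.67×10⁻⁸) = 1.235×10¹⁰ K⁴.
T = (1.235×10¹⁰)^(1/4).

T ≈ 333 K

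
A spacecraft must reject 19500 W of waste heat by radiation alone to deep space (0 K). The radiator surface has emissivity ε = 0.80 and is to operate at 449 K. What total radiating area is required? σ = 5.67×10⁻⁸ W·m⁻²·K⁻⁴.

A ≈ 10.6 m²

P = εσA T⁴ ⇒ A = P/(εσT⁴).
T⁴ = 4.064×10¹⁰ K⁴.
A = 19500/(0.80 × 5.67×10⁻⁸ × 4.064×10¹⁰).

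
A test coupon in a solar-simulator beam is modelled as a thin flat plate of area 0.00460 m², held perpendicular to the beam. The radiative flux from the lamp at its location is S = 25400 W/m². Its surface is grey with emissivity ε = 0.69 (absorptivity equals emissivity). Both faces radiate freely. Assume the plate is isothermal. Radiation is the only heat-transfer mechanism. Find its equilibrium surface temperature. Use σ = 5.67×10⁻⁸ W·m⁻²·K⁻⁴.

At equilibrium, absorbed power = emitted power.
Absorbing cross-section = A = 0.004600 m²; emitting surface = 2A = 0.009200 m² (ratio 2).
εS·A_cross = εσ·A_surf·T⁴  ⇒  T⁴ = S/(2σ)   (ε cancels).
T⁴ = 25400/(2·5.67×10⁻⁸) = 2.240×10¹¹ K⁴.
T = (2.240×10¹¹)^(1/4).

T ≈ 688 K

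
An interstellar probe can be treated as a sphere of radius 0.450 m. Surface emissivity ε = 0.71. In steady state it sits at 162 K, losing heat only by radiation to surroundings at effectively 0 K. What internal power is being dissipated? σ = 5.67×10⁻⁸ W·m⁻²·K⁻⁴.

Steady state: P = εσA T⁴.
A = 4πr² = 2.545 m²; T⁴ = (162)⁴ = 6.887×10⁸ K⁴.
P = 0.71 × 5.67×10⁻⁸ × 2.545 × 6.887×10⁸.

P ≈ 70.6 W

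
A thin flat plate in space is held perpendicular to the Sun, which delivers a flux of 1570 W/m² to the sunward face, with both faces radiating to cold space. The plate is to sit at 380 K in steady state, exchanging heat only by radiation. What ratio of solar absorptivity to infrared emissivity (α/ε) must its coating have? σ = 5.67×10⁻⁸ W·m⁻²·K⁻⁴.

α/ε ≈ 1.51

Balance: αS·A = εσ·2A·T⁴ ⇒ α/ε = 2σT⁴/S.
α/ε = 2·5.67×10⁻⁸·(380)⁴/1570 = 2·5.67×10⁻⁸·2.085×10¹⁰/1570.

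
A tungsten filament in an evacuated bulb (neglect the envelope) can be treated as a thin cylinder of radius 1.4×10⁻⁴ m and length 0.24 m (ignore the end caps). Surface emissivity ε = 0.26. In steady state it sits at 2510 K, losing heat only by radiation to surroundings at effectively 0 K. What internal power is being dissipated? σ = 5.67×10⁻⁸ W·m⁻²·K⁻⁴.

P ≈ 124 W

Steady state: P = εσA T⁴.
A = 2πrL = 2.111×10⁻⁴ m²; T⁴ = (2510)⁴ = 3.969×10¹³ K⁴.
P = 0.26 × 5.67×10⁻⁸ × 2.111×10⁻⁴ × 3.969×10¹³.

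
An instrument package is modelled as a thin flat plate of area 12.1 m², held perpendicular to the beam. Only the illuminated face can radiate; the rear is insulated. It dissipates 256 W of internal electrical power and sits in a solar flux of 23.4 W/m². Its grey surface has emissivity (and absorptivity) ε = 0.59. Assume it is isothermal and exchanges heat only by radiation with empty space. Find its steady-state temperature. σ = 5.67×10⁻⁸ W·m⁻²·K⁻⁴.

At steady state, absorbed solar power + internal power = radiated power.
Absorbed: α·S·A_cross = 0.59·23.4·12.10 = 167.1 W (cross-section A).
Total input = 167.1 + 256 = 423.1 W.
Radiated: εσ·A_surf·T⁴ with A_surf = A = 12.10 m².
T⁴ = 423.1/(0.59·5.67×10⁻⁸·12.10) = 1.045×10⁹ K⁴.

T ≈ 180 K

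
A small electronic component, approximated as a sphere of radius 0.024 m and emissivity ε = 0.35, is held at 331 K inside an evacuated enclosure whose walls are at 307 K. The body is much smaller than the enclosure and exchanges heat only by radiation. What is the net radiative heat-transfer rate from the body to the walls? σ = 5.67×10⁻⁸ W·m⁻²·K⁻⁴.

P_net ≈ 0.448 W

For a small grey body in a large enclosure: P_net = εσA(T_body⁴ − T_wall⁴).
A = 4πr² = 0.007238 m²; T_body⁴ − T_wall⁴ = 1.200×10¹⁰ − 8.883×10⁹ = 3.121×10⁹ K⁴.
|P_net| = 0.35·5.67×10⁻⁸·0.007238·3.121×10⁹.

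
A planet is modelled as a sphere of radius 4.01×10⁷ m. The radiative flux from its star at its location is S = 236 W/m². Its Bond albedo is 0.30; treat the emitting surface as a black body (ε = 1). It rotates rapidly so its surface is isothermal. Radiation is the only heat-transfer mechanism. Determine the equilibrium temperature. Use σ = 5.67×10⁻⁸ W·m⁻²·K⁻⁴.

At equilibrium, absorbed power = emitted power.
Absorbing cross-section = πr² = 5.052×10¹⁵ m²; emitting surface = 4πr² = 2.021×10¹⁶ m² (ratio 4).
(1−a)S·A_cross = εσ·A_surf·T⁴  ⇒  T⁴ = (1−a)S/(4σ).
T⁴ = 0.700·236/(4·5.67×10⁻⁸) = 7.284×10⁸ K⁴.
T = (7.284×10⁸)^(1/4).

T ≈ 164 K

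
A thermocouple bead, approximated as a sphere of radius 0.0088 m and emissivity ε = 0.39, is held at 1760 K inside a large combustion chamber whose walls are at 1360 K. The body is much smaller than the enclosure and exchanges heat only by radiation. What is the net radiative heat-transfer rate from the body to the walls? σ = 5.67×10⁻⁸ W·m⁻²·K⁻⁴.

For a small grey body in a large enclosure: P_net = εσA(T_body⁴ − T_wall⁴).
A = 4πr² = 9.731×10⁻⁴ m²; T_body⁴ − T_wall⁴ = 9.595×10¹² − 3.421×10¹² = 6.174×10¹² K⁴.
|P_net| = 0.39·5.67×10⁻⁸·9.731×10⁻⁴·6.174×10¹².

P_net ≈ 133 W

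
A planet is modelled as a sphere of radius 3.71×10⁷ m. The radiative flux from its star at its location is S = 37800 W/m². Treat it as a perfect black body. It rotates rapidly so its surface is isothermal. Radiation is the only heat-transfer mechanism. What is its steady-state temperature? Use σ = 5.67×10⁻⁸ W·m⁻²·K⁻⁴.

T ≈ 639 K

At equilibrium, absorbed power = emitted power.
Absorbing cross-section = πr² = 4.324×10¹⁵ m²; emitting surface = 4πr² = 1.730×10¹⁶ m² (ratio 4).
S·A_cross = εσ·A_surf·T⁴  ⇒  T⁴ = S/(4σ).
T⁴ = 1.00·37800/(4·5.67×10⁻⁸) = 1.667×10¹¹ K⁴.
T = (1.667×10¹¹)^(1/4).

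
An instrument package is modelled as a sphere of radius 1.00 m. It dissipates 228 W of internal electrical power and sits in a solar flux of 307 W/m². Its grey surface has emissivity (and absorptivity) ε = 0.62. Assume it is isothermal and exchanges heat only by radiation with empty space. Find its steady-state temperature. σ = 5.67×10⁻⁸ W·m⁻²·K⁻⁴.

T ≈ 208 K

At steady state, absorbed solar power + internal power = radiated power.
Absorbed: α·S·A_cross = 0.62·307·3.142 = 598.0 W (cross-section πr²).
Total input = 598.0 + 228 = 826.0 W.
Radiated: εσ·A_surf·T⁴ with A_surf = 4πr² = 12.57 m².
T⁴ = 826.0/(0.62·5.67×10⁻⁸·12.57) = 1.870×10⁹ K⁴.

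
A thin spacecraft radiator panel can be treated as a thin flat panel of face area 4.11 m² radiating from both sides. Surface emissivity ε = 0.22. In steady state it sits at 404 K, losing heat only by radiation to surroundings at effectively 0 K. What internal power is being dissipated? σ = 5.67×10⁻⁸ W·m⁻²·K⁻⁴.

Steady state: P = εσA T⁴.
A = 2·4.11 = 8.220 m²; T⁴ = (404)⁴ = 2.664×10¹⁰ K⁴.
P = 0.22 × 5.67×10⁻⁸ × 8.220 × 2.664×10¹⁰.

P ≈ 2730 W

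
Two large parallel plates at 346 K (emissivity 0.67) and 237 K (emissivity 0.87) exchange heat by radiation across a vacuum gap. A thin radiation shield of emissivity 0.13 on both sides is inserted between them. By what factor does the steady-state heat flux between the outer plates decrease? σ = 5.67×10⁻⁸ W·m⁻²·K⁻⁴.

factor ≈ 9.76

Without shield: q₀ = σΔ(T⁴)/(1/ε₁+1/ε₂−1) with denominator 1.642.
With shield the two gaps are in series; the resistances add: (1/ε₁+1/ε_s−1)+(1/ε_s+1/ε₂−1) = 8.185+7.842 = 16.03.
Heat-flux ratio q₀/q = 16.03/1.642.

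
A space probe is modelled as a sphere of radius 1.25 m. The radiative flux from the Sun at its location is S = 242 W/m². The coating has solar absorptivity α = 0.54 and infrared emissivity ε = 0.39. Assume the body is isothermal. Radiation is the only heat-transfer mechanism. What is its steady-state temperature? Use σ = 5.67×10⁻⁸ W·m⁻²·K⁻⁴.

T ≈ 196 K

At equilibrium, absorbed power = emitted power.
Absorbing cross-section = πr² = 4.909 m²; emitting surface = 4πr² = 19.63 m² (ratio 4).
αS·A_cross = εσ·A_surf·T⁴  ⇒  T⁴ = αS/(ε·4σ).
T⁴ = 0.540·242/(0.39·4·5.67×10⁻⁸) = 1.477×10⁹ K⁴.
T = (1.477×10⁹)^(1/4).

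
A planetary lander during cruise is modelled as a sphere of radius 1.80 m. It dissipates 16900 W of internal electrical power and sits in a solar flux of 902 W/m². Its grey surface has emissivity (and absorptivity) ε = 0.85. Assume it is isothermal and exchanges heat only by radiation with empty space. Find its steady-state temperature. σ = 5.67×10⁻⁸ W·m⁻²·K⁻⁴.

T ≈ 335 K

At steady state, absorbed solar power + internal power = radiated power.
Absorbed: α·S·A_cross = 0.85·902·10.18 = 7804 W (cross-section πr²).
Total input = 7804 + 16900 = 24700 W.
Radiated: εσ·A_surf·T⁴ with A_surf = 4πr² = 40.72 m².
T⁴ = 24700/(0.85·5.67×10⁻⁸·40.72) = 1.259×10¹⁰ K⁴.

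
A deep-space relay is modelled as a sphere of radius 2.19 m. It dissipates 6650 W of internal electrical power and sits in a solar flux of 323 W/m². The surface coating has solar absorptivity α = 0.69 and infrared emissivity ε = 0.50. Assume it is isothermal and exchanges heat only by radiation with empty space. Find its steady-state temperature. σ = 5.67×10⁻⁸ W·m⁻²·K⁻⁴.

T ≈ 277 K

At steady state, absorbed solar power + internal power = radiated power.
Absorbed: α·S·A_cross = 0.69·323·15.07 = 3358 W (cross-section πr²).
Total input = 3358 + 6650 = 10010 W.
Radiated: εσ·A_surf·T⁴ with A_surf = 4πr² = 60.27 m².
T⁴ = 10010/(0.50·5.67×10⁻⁸·60.27) = 5.857×10⁹ K⁴.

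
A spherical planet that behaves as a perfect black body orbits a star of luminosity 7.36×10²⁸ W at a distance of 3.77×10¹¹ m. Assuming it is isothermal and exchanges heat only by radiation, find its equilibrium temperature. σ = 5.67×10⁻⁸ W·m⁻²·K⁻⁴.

T ≈ 653 K

First find the stellar flux at distance d: S = L/(4πd²) = 7.36×10²⁸/(4π·(3.77×10¹¹)²) = 41210 W/m².
For an isothermal sphere, absorbed (1−a)S·πr² = emitted σ·4πr²·T⁴, so T⁴ = (1−a)S/(4σ).
T⁴ = 1.00·41210/(4·5.67×10⁻⁸) = 1.817×10¹¹ K⁴.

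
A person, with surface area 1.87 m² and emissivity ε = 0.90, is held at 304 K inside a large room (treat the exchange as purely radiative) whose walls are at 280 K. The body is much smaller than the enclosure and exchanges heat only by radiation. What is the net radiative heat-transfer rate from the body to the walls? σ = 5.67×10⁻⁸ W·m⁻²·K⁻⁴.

P_net ≈ 228 W

For a small grey body in a large enclosure: P_net = εσA(T_body⁴ − T_wall⁴).
A = 1.87 m²; T_body⁴ − T_wall⁴ = 8.541×10⁹ − 6.147×10⁹ = 2.394×10⁹ K⁴.
|P_net| = 0.90·5.67×10⁻⁸·1.870·2.394×10⁹.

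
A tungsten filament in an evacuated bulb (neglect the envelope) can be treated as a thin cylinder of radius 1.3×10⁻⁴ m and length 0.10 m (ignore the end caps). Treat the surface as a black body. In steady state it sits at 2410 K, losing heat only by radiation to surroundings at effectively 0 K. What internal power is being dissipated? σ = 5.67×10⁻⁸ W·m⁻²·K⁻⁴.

P ≈ 156 W

Steady state: P = εσA T⁴.
A = 2πrL = 8.168×10⁻⁵ m²; T⁴ = (2410)⁴ = 3.373×10¹³ K⁴.
P = 1.0 × 5.67×10⁻⁸ × 8.168×10⁻⁵ × 3.373×10¹³.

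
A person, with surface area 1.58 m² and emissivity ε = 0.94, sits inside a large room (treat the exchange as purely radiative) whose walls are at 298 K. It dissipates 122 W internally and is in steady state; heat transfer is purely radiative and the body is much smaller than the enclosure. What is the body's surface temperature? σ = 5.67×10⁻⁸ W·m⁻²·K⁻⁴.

For a small grey body in a large enclosure, net radiated power = εσA(T⁴ − T_w⁴).
Steady state: P = εσA(T⁴ − T_w⁴) with A = 1.58 m².
T⁴ = P/(εσA) + T_w⁴ = 122/(0.94·5.67×10⁻⁸·1.580) + (298)⁴
    = 1.449×10⁹ + 7.886×10⁹ = 9.335×10⁹ K⁴.

T ≈ 311 K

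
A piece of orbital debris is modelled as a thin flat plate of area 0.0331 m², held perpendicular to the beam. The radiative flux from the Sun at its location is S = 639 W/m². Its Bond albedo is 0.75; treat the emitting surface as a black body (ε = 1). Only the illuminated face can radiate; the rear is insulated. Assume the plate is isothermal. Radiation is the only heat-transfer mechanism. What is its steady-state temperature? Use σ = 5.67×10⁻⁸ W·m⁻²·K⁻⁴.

At equilibrium, absorbed power = emitted power.
Absorbing cross-section = A = 0.03310 m²; emitting surface = A = 0.03310 m² (ratio 1).
(1−a)S·A_cross = εσ·A_surf·T⁴  ⇒  T⁴ = (1−a)S/(1σ).
T⁴ = 0.250·639/(1·5.67×10⁻⁸) = 2.817×10⁹ K⁴.
T = (2.817×10⁹)^(1/4).

T ≈ 230 K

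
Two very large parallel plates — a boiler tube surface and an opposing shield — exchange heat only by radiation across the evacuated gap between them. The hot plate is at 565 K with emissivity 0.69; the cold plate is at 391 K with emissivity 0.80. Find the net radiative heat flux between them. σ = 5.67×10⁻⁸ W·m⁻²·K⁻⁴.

For two infinite grey parallel plates, q = σ(T₁⁴ − T₂⁴)/(1/ε₁ + 1/ε₂ − 1).
T₁⁴ − T₂⁴ = 1.019×10¹¹ − 2.337×10¹⁰ = 7.853×10¹⁰ K⁴.
1/ε₁ + 1/ε₂ − 1 = 1.449 + 1.250 − 1 = 1.699.
q = 5.67×10⁻⁸ × 7.853×10¹⁰ / 1.699.

q ≈ 2620 W/m²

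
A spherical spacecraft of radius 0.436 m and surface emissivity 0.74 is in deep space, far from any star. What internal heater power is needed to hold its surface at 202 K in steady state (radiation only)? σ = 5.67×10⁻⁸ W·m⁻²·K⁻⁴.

P ≈ 167 W

P = εσ·4πr²·T⁴.
4πr² = 2.389 m²; T⁴ = 1.665×10⁹ K⁴.
P = 0.74·5.67×10⁻⁸·2.389·1.665×10⁹.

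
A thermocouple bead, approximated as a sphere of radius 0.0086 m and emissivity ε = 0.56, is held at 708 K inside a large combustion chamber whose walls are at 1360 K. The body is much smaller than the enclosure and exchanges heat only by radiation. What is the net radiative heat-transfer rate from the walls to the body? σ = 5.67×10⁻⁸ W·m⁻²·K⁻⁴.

P_net ≈ 93.5 W

For a small grey body in a large enclosure: P_net = εσA(T_body⁴ − T_wall⁴).
A = 4πr² = 9.294×10⁻⁴ m²; T_body⁴ − T_wall⁴ = 2.513×10¹¹ − 3.421×10¹² = -3.170×10¹² K⁴.
|P_net| = 0.56·5.67×10⁻⁸·9.294×10⁻⁴·3.170×10¹².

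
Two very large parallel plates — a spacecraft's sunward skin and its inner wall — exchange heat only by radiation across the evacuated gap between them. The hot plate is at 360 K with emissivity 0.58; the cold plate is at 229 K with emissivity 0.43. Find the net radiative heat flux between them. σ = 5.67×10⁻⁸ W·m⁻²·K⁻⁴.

For two infinite grey parallel plates, q = σ(T₁⁴ − T₂⁴)/(1/ε₁ + 1/ε₂ − 1).
T₁⁴ − T₂⁴ = 1.680×10¹⁰ − 2.750×10⁹ = 1.405×10¹⁰ K⁴.
1/ε₁ + 1/ε₂ − 1 = 1.724 + 2.326 − 1 = 3.050.
q = 5.67×10⁻⁸ × 1.405×10¹⁰ / 3.050.

q ≈ 261 W/m²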